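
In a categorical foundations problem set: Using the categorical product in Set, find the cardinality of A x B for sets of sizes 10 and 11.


In Set, the product A x B is the Cartesian product.
By the universal property, |A x B| = |A| * |B|.
|A x B| = 10 * 11 = 110

110


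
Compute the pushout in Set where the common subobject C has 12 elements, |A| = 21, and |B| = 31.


The pushout A +_C B identifies the images of C in A and B.
|A +_C B| = |A| + |B| - |C| (for injections).
= 21 + 31 - 12 = 40

40


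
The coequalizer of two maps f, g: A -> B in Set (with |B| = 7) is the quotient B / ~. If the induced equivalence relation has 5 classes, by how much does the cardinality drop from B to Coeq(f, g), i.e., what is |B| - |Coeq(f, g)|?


The coequalizer Coeq(f, g) = B / ~ has one element per equivalence class.
|B| = 7, |Coeq(f, g)| = 5.
|B| - |Coeq(f, g)| = 7 - 5 = 2.

2


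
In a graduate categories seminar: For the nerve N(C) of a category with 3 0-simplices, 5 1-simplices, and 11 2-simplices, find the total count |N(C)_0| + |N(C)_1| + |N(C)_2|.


The 2-skeleton of the nerve N(C) consists of simplices in dimensions 0, 1, 2:
  |N(C)_0| = 3 (objects)
  |N(C)_1| = 5 (morphisms)
  |N(C)_2| = 11 (composable pairs)
Total = 3 + 5 + 11 = 19

19


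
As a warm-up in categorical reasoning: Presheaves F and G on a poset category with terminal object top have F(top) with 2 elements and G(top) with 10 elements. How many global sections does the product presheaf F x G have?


Global sections of a presheaf on a poset with terminal top satisfy
Gamma(H) ~ H(top). Presheaves admit pointwise products, so
(F x G)(top) = F(top) x G(top) (Cartesian product).
|Gamma(F x G)| = |F(top)| * |G(top)| = 2 * 10 = 20.

20


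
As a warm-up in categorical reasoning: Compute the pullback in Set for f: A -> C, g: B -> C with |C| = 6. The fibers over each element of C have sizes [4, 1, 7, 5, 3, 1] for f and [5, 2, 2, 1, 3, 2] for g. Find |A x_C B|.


The pullback A x_C B consists of pairs (a, b) with f(a) = g(b).
For each element c in C, the fiber product has |f^-1(c)| * |g^-1(c)| elements.
Summing over C: 4 * 5 + 1 * 2 + 7 * 2 + 5 * 1 + 3 * 3 + 1 * 2
= 20 + 2 + 14 + 5 + 9 + 2 = 52

52


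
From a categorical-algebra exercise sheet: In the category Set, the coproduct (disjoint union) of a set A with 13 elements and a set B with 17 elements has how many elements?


In Set, the coproduct A + B is the disjoint union.
|A + B| = |A| + |B| = 13 + 17 = 30

30


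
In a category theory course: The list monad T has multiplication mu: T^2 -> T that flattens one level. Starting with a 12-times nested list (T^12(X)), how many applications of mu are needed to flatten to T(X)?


Each application of mu: T^2 -> T removes one layer of nesting.
Starting at depth 12 (i.e., T^12(X)), we need to reach T(X).
Number of mu applications = 12 - 1 = 11

11


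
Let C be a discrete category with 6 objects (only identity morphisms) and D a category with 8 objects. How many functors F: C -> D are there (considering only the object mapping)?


A functor from a discrete category C to D is determined by
where each object maps. Each of the 6 objects of C can map
to any of the 8 objects of D independently.
Number of functors = 8^6 = 262144

262144


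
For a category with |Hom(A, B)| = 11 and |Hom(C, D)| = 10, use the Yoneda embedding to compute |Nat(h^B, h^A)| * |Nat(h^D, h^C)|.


By the Yoneda lemma, Nat(h^B, h^A) is isomorphic to Hom(A, B),
so |Nat(h^B, h^A)| = |Hom(A, B)| and |Nat(h^D, h^C)| = |Hom(C, D)|.
|Hom(A, B)| = 11, |Hom(C, D)| = 10.
|Nat(h^B, h^A) x Nat(h^D, h^C)| = 11 * 10 = 110

110


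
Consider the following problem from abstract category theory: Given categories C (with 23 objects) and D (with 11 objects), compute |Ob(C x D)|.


The product category C x D has objects that are pairs (c, d).
Number of pairs = |Ob(C)| * |Ob(D)| = 23 * 11 = 253

253


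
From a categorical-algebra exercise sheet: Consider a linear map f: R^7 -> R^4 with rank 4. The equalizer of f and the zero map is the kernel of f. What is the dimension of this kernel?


The equalizer of f and the zero map is ker(f).
By the rank-nullity theorem: dim(ker(f)) = dim(domain) - rank(f).
dim(ker(f)) = 7 - 4 = 3

3


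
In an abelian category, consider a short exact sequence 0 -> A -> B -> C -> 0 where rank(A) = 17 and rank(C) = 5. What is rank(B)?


For a short exact sequence 0 -> A -> B -> C -> 0,
rank is additive: rank(B) = rank(A) + rank(C).
rank(B) = 17 + 5 = 22

22


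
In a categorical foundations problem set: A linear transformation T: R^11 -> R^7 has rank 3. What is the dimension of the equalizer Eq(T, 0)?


The equalizer of f and the zero map is ker(f).
By the rank-nullity theorem: dim(ker(f)) = dim(domain) - rank(f).
dim(ker(f)) = 11 - 3 = 8

8


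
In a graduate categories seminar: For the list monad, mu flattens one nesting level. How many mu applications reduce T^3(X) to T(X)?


Each application of mu: T^2 -> T removes one layer of nesting.
Starting at depth 3 (i.e., T^3(X)), we need to reach T(X).
Number of mu applications = 3 - 1 = 2

2


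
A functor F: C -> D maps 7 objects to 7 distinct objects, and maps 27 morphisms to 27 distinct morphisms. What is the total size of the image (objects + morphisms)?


The image of F consists of distinct objects and distinct morphisms.
|Im(F)| on objects = 7
|Im(F)| on morphisms = 27
Total image cardinality = 7 + 27 = 34

34


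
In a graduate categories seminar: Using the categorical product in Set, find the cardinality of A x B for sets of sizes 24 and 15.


In Set, the product A x B is the Cartesian product.
By the universal property, |A x B| = |A| * |B|.
|A x B| = 24 * 15 = 360

360


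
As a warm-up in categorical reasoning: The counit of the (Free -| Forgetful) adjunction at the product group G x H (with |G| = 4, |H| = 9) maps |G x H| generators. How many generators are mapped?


The counit epsilon_K: F(U(K)) -> K of the Free-Forgetful adjunction
maps |K| generators of F(U(K)) into K. For K = G x H (the product group),
|G x H| = |G| * |H|.
Total generators mapped = 4 * 9 = 36.

36


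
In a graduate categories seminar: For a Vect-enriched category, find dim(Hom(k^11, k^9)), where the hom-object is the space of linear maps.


In Vect-enriched categories, Hom(k^n, k^m) is the space of m x n matrices.
dim(Hom(k^11, k^9)) = 9 * 11 = 99

99


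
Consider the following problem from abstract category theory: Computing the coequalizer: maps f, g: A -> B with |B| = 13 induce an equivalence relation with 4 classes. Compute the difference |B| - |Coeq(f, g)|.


The coequalizer Coeq(f, g) = B / ~ has one element per equivalence class.
|B| = 13, |Coeq(f, g)| = 4.
|B| - |Coeq(f, g)| = 13 - 4 = 9.

9


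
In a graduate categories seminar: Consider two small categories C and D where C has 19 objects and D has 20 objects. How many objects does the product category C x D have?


The product category C x D has objects that are pairs (c, d).
Number of pairs = |Ob(C)| * |Ob(D)| = 19 * 20 = 380

380


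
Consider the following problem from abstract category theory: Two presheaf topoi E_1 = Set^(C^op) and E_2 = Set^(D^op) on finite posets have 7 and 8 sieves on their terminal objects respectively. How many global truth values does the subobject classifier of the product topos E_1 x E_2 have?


In a product of presheaf topoi E_1 x E_2, the subobject classifier
is Omega = Omega_1 x Omega_2 (componentwise), so
|Omega(top)| = |Omega_1(top_1)| * |Omega_2(top_2)|.
= 7 * 8 = 56.

56


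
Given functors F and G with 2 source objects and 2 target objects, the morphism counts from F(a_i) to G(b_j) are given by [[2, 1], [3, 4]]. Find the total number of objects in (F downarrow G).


Objects of (F downarrow G) are triples (a, b, h: F(a)->G(b)).
The count equals the sum of all entries in the hom-matrix.
sum(row 0) = 3
sum(row 1) = 7
Grand total = 10

10


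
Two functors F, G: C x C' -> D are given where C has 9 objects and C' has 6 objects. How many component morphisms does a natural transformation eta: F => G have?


A natural transformation eta: F => G assigns one component morphism per
object of the domain category.
The domain is the product category C x C', so
|Ob(C x C')| = |Ob(C)| * |Ob(C')| = 9 * 6 = 54.
Therefore eta has 54 component morphisms.

54


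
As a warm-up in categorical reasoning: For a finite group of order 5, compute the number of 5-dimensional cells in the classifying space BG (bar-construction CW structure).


In the bar-construction CW model of BG, the n-cells are indexed by
n-tuples [g_1|...|g_n] of non-identity elements of G (degenerate
simplices with some g_i = e do not contribute cells), so there are
(|G| - 1)^n n-cells.
For dim = 5 with |G| = 5:
cells = (5 - 1)^5 = 4^5 = 1024

1024


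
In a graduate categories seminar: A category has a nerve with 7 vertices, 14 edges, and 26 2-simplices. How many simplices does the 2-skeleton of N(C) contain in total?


The 2-skeleton of the nerve N(C) consists of simplices in dimensions 0, 1, 2:
  |N(C)_0| = 7 (objects)
  |N(C)_1| = 14 (morphisms)
  |N(C)_2| = 26 (composable pairs)
Total = 7 + 14 + 26 = 47

47


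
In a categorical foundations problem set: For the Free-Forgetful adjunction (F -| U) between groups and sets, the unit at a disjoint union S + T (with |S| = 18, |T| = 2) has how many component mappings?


The unit eta_X: X -> U(F(X)) of the Free-Forgetful adjunction
maps each element of X to a generator of F(X). For X = S + T (disjoint
union in Set), |S + T| = |S| + |T|.
Total mappings = 18 + 2 = 20.

20


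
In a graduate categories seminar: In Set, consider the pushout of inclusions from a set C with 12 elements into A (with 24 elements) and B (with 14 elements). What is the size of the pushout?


The pushout A +_C B identifies the images of C in A and B.
|A +_C B| = |A| + |B| - |C| (for injections).
= 24 + 14 - 12 = 26

26


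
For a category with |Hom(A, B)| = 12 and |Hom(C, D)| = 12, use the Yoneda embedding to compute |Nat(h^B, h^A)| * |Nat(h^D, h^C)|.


By the Yoneda lemma, Nat(h^B, h^A) is isomorphic to Hom(A, B),
so |Nat(h^B, h^A)| = |Hom(A, B)| and |Nat(h^D, h^C)| = |Hom(C, D)|.
|Hom(A, B)| = 12, |Hom(C, D)| = 12.
|Nat(h^B, h^A) x Nat(h^D, h^C)| = 12 * 12 = 144

144


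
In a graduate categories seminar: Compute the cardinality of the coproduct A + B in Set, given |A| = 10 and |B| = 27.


In Set, the coproduct A + B is the disjoint union.
|A + B| = |A| + |B| = 10 + 27 = 37

37


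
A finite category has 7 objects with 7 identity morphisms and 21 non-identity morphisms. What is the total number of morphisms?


Each object has an identity morphism, giving 7 identities.
Adding the 21 non-identity morphisms:
Total = 7 + 21 = 28

28


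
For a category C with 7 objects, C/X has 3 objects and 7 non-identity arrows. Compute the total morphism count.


In the slice category C/X, objects are morphisms to X.
Identity morphisms: 3 (one per object of C/X).
Non-identity morphisms: 7.
Total = 3 + 7 = 10

10


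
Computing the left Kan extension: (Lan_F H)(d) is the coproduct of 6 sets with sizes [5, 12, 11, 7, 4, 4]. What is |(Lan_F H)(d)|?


Pointwise, the left Kan extension (Lan_F H)(d) is the colimit, indexed
by the comma category (F downarrow d), of H composed with the
projection (F downarrow d) -> C. Here that colimit is given
as a coproduct (disjoint union) of sets, so its cardinality is the
sum of the sizes of the summands.
Coproduct of sets with sizes: 5 + 12 + 11 + 7 + 4 + 4
= 43

43


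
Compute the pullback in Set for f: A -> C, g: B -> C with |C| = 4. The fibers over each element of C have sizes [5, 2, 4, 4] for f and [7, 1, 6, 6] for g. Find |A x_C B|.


The pullback A x_C B consists of pairs (a, b) with f(a) = g(b).
For each element c in C, the fiber product has |f^-1(c)| * |g^-1(c)| elements.
Summing over C: 5 * 7 + 2 * 1 + 4 * 6 + 4 * 6
= 35 + 2 + 24 + 24 = 85

85


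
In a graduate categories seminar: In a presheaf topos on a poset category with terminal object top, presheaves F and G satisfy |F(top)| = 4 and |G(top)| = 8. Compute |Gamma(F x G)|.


Global sections of a presheaf on a poset with terminal top satisfy
Gamma(H) ~ H(top). Presheaves admit pointwise products, so
(F x G)(top) = F(top) x G(top) (Cartesian product).
|Gamma(F x G)| = |F(top)| * |G(top)| = 4 * 8 = 32.

32


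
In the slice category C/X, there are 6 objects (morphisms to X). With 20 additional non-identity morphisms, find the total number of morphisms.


In the slice category C/X, objects are morphisms to X.
Identity morphisms: 6 (one per object of C/X).
Non-identity morphisms: 20.
Total = 6 + 20 = 26

26


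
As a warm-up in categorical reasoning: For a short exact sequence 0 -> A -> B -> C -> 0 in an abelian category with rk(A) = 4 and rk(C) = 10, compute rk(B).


For a short exact sequence 0 -> A -> B -> C -> 0,
rank is additive: rank(B) = rank(A) + rank(C).
rank(B) = 4 + 10 = 14

14


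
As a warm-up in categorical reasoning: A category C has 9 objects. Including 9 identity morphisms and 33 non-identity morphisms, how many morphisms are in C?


Each object has an identity morphism, giving 9 identities.
Adding the 33 non-identity morphisms:
Total = 9 + 33 = 42

42


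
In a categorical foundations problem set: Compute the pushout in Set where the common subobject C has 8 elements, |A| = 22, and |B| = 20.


The pushout A +_C B identifies the images of C in A and B.
|A +_C B| = |A| + |B| - |C| (for injections).
= 22 + 20 - 8 = 34

34


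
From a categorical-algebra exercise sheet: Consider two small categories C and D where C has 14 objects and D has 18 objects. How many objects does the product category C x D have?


The product category C x D has objects that are pairs (c, d).
Number of pairs = |Ob(C)| * |Ob(D)| = 14 * 18 = 252

252


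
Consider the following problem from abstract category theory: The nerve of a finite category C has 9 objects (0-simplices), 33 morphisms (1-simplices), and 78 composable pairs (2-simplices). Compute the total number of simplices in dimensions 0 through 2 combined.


The 2-skeleton of the nerve N(C) consists of simplices in dimensions 0, 1, 2:
  |N(C)_0| = 9 (objects)
  |N(C)_1| = 33 (morphisms)
  |N(C)_2| = 78 (composable pairs)
Total = 9 + 33 + 78 = 120

120


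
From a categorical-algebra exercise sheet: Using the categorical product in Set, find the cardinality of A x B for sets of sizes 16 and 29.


In Set, the product A x B is the Cartesian product.
By the universal property, |A x B| = |A| * |B|.
|A x B| = 16 * 29 = 464

464


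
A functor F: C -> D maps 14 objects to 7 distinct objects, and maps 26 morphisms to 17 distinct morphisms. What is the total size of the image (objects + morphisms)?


The image of F consists of distinct objects and distinct morphisms.
|Im(F)| on objects = 7
|Im(F)| on morphisms = 17
Total image cardinality = 7 + 17 = 24

24


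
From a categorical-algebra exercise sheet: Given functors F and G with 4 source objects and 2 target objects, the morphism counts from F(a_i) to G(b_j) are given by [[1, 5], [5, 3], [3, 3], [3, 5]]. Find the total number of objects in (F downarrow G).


Objects of (F downarrow G) are triples (a, b, h: F(a)->G(b)).
The count equals the sum of all entries in the hom-matrix.
sum(row 0) = 6
sum(row 1) = 8
sum(row 2) = 6
sum(row 3) = 8
Grand total = 28

28


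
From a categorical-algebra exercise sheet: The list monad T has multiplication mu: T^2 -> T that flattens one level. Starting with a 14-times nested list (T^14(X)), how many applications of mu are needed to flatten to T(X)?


Each application of mu: T^2 -> T removes one layer of nesting.
Starting at depth 14 (i.e., T^14(X)), we need to reach T(X).
Number of mu applications = 14 - 1 = 13

13


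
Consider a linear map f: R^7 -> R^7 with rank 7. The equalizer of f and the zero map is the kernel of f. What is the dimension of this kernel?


The equalizer of f and the zero map is ker(f).
By the rank-nullity theorem: dim(ker(f)) = dim(domain) - rank(f).
dim(ker(f)) = 7 - 7 = 0

0


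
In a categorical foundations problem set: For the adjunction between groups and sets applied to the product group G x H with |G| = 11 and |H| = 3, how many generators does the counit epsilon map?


The counit epsilon_K: F(U(K)) -> K of the Free-Forgetful adjunction
maps |K| generators of F(U(K)) into K. For K = G x H (the product group),
|G x H| = |G| * |H|.
Total generators mapped = 11 * 3 = 33.

33


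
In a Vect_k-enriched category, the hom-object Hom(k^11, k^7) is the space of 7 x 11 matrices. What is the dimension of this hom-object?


In Vect-enriched categories, Hom(k^n, k^m) is the space of m x n matrices.
dim(Hom(k^11, k^7)) = 7 * 11 = 77

77


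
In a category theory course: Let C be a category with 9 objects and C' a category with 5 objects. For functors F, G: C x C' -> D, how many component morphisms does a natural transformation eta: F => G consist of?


A natural transformation eta: F => G assigns one component morphism per
object of the domain category.
The domain is the product category C x C', so
|Ob(C x C')| = |Ob(C)| * |Ob(C')| = 9 * 5 = 45.
Therefore eta has 45 component morphisms.

45


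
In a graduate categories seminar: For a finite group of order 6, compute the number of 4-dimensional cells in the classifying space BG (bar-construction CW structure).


In the bar-construction CW model of BG, the n-cells are indexed by
n-tuples [g_1|...|g_n] of non-identity elements of G (degenerate
simplices with some g_i = e do not contribute cells), so there are
(|G| - 1)^n n-cells.
For dim = 4 with |G| = 6:
cells = (6 - 1)^4 = 5^4 = 625

625


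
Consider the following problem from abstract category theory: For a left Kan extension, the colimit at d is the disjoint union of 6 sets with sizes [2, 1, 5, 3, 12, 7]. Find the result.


Pointwise, the left Kan extension (Lan_F H)(d) is the colimit, indexed
by the comma category (F downarrow d), of H composed with the
projection (F downarrow d) -> C. Here that colimit is given
as a coproduct (disjoint union) of sets, so its cardinality is the
sum of the sizes of the summands.
Coproduct of sets with sizes: 2 + 1 + 5 + 3 + 12 + 7
= 30

30


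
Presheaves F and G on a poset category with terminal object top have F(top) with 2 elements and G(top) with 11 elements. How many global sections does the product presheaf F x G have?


Global sections of a presheaf on a poset with terminal top satisfy
Gamma(H) ~ H(top). Presheaves admit pointwise products, so
(F x G)(top) = F(top) x G(top) (Cartesian product).
|Gamma(F x G)| = |F(top)| * |G(top)| = 2 * 11 = 22.

22


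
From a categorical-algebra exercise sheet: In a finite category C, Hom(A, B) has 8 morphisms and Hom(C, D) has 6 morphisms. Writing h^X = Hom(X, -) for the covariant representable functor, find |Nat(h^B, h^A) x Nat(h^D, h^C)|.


By the Yoneda lemma, Nat(h^B, h^A) is isomorphic to Hom(A, B),
so |Nat(h^B, h^A)| = |Hom(A, B)| and |Nat(h^D, h^C)| = |Hom(C, D)|.
|Hom(A, B)| = 8, |Hom(C, D)| = 6.
|Nat(h^B, h^A) x Nat(h^D, h^C)| = 8 * 6 = 48

48


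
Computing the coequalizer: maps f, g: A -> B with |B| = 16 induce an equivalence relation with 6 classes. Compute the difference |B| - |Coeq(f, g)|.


The coequalizer Coeq(f, g) = B / ~ has one element per equivalence class.
|B| = 16, |Coeq(f, g)| = 6.
|B| - |Coeq(f, g)| = 16 - 6 = 10.

10


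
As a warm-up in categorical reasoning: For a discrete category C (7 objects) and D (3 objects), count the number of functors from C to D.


A functor from a discrete category C to D is determined by
where each object maps. Each of the 7 objects of C can map
to any of the 3 objects of D independently.
Number of functors = 3^7 = 2187

2187


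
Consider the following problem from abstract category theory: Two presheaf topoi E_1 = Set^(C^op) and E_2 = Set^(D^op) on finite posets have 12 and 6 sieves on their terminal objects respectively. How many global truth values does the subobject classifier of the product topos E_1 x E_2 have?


In a product of presheaf topoi E_1 x E_2, the subobject classifier
is Omega = Omega_1 x Omega_2 (componentwise), so
|Omega(top)| = |Omega_1(top_1)| * |Omega_2(top_2)|.
= 12 * 6 = 72.

72


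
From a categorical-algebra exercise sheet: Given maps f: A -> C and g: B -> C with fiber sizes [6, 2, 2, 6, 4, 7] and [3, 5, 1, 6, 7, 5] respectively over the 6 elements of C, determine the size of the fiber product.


The pullback A x_C B consists of pairs (a, b) with f(a) = g(b).
For each element c in C, the fiber product has |f^-1(c)| * |g^-1(c)| elements.
Summing over C: 6 * 3 + 2 * 5 + 2 * 1 + 6 * 6 + 4 * 7 + 7 * 5
= 18 + 10 + 2 + 36 + 28 + 35 = 129

129


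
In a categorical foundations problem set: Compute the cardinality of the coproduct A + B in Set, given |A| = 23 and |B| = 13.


In Set, the coproduct A + B is the disjoint union.
|A + B| = |A| + |B| = 23 + 13 = 36

36


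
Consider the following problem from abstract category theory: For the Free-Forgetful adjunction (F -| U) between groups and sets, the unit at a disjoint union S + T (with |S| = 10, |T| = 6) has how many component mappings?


The unit eta_X: X -> U(F(X)) of the Free-Forgetful adjunction
maps each element of X to a generator of F(X). For X = S + T (disjoint
union in Set), |S + T| = |S| + |T|.
Total mappings = 10 + 6 = 16.

16


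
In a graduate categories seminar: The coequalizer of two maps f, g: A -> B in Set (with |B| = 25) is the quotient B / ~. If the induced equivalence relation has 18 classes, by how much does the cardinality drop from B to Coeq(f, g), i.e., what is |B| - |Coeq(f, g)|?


The coequalizer Coeq(f, g) = B / ~ has one element per equivalence class.
|B| = 25, |Coeq(f, g)| = 18.
|B| - |Coeq(f, g)| = 25 - 18 = 7.

7


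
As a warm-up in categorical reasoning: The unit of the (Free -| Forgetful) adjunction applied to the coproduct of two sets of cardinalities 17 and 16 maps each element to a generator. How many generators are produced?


The unit eta_X: X -> U(F(X)) of the Free-Forgetful adjunction
maps each element of X to a generator of F(X). For X = S + T (disjoint
union in Set), |S + T| = |S| + |T|.
Total mappings = 17 + 16 = 33.

33


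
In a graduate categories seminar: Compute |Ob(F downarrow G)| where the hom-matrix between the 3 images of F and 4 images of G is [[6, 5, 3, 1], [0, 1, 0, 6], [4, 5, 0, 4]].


Objects of (F downarrow G) are triples (a, b, h: F(a)->G(b)).
The count equals the sum of all entries in the hom-matrix.
sum(row 0) = 15
sum(row 1) = 7
sum(row 2) = 13
Grand total = 35

35


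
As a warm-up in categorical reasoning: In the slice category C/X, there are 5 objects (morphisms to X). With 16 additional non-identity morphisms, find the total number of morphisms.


In the slice category C/X, objects are morphisms to X.
Identity morphisms: 5 (one per object of C/X).
Non-identity morphisms: 16.
Total = 5 + 16 = 21

21


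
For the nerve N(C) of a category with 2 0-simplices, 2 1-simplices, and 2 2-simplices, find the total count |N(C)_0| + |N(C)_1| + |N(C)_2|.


The 2-skeleton of the nerve N(C) consists of simplices in dimensions 0, 1, 2:
  |N(C)_0| = 2 (objects)
  |N(C)_1| = 2 (morphisms)
  |N(C)_2| = 2 (composable pairs)
Total = 2 + 2 + 2 = 6

6


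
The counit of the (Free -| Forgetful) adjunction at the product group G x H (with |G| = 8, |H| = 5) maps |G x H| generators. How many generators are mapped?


The counit epsilon_K: F(U(K)) -> K of the Free-Forgetful adjunction
maps |K| generators of F(U(K)) into K. For K = G x H (the product group),
|G x H| = |G| * |H|.
Total generators mapped = 8 * 5 = 40.

40


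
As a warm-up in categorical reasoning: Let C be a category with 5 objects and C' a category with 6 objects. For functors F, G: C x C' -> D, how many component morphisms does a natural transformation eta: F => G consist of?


A natural transformation eta: F => G assigns one component morphism per
object of the domain category.
The domain is the product category C x C', so
|Ob(C x C')| = |Ob(C)| * |Ob(C')| = 5 * 6 = 30.
Therefore eta has 30 component morphisms.

30


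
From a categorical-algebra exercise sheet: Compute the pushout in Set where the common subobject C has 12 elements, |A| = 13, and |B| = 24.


The pushout A +_C B identifies the images of C in A and B.
|A +_C B| = |A| + |B| - |C| (for injections).
= 13 + 24 - 12 = 25

25


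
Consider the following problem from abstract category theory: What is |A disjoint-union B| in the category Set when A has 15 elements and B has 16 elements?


In Set, the coproduct A + B is the disjoint union.
|A + B| = |A| + |B| = 15 + 16 = 31

31


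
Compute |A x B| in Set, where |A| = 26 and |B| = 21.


In Set, the product A x B is the Cartesian product.
By the universal property, |A x B| = |A| * |B|.
|A x B| = 26 * 21 = 546

546


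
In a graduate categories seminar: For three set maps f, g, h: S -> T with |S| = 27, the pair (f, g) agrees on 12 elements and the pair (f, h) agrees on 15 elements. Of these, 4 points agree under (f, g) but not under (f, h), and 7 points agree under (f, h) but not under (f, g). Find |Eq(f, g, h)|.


Eq(f, g, h) is the triple-agreement set: points in S where all three
maps take the same value. Using inclusion-exclusion on the pairwise data:
Pair (f, g) agrees on 12 points; pair (f, h) on 15 points.
Points agreeing under (f, g) but not (f, h) = 4; under (f, h) but not (f, g) = 7.
Triple-agreement = agreement-in-(f, g) minus points that agree under (f, g) but not (f, h):
|Eq(f, g, h)| = 12 - 4 = 8
(cross-check via (f, h): 15 - 7 = 8.)

8


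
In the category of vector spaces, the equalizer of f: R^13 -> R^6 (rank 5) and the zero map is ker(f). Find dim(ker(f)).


The equalizer of f and the zero map is ker(f).
By the rank-nullity theorem: dim(ker(f)) = dim(domain) - rank(f).
dim(ker(f)) = 13 - 5 = 8

8


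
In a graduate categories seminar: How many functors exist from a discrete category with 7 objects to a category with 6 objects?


A functor from a discrete category C to D is determined by
where each object maps. Each of the 7 objects of C can map
to any of the 6 objects of D independently.
Number of functors = 6^7 = 279936

279936


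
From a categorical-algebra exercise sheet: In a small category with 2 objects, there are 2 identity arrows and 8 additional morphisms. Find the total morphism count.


Each object has an identity morphism, giving 2 identities.
Adding the 8 non-identity morphisms:
Total = 2 + 8 = 10

10


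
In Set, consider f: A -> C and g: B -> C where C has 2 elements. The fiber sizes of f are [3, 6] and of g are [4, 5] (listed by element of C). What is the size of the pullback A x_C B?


The pullback A x_C B consists of pairs (a, b) with f(a) = g(b).
For each element c in C, the fiber product has |f^-1(c)| * |g^-1(c)| elements.
Summing over C: 3 * 4 + 6 * 5
= 12 + 30 = 42

42


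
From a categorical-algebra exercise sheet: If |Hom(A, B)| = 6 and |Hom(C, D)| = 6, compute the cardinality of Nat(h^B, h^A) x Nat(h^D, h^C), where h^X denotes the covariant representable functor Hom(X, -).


By the Yoneda lemma, Nat(h^B, h^A) is isomorphic to Hom(A, B),
so |Nat(h^B, h^A)| = |Hom(A, B)| and |Nat(h^D, h^C)| = |Hom(C, D)|.
|Hom(A, B)| = 6, |Hom(C, D)| = 6.
|Nat(h^B, h^A) x Nat(h^D, h^C)| = 6 * 6 = 36

36


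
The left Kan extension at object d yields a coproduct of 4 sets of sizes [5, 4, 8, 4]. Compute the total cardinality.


Pointwise, the left Kan extension (Lan_F H)(d) is the colimit, indexed
by the comma category (F downarrow d), of H composed with the
projection (F downarrow d) -> C. Here that colimit is given
as a coproduct (disjoint union) of sets, so its cardinality is the
sum of the sizes of the summands.
Coproduct of sets with sizes: 5 + 4 + 8 + 4
= 21

21


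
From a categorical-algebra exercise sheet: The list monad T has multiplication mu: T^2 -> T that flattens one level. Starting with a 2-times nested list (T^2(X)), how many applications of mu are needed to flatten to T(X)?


Each application of mu: T^2 -> T removes one layer of nesting.
Starting at depth 2 (i.e., T^2(X)), we need to reach T(X).
Number of mu applications = 2 - 1 = 1

1


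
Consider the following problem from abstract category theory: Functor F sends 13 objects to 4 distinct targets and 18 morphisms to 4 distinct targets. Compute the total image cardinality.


The image of F consists of distinct objects and distinct morphisms.
|Im(F)| on objects = 4
|Im(F)| on morphisms = 4
Total image cardinality = 4 + 4 = 8

8


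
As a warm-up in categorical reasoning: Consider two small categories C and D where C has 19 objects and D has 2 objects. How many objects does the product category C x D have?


The product category C x D has objects that are pairs (c, d).
Number of pairs = |Ob(C)| * |Ob(D)| = 19 * 2 = 38

38


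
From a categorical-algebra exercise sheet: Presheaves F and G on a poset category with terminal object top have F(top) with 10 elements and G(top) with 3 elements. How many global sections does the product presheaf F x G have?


Global sections of a presheaf on a poset with terminal top satisfy
Gamma(H) ~ H(top). Presheaves admit pointwise products, so
(F x G)(top) = F(top) x G(top) (Cartesian product).
|Gamma(F x G)| = |F(top)| * |G(top)| = 10 * 3 = 30.

30


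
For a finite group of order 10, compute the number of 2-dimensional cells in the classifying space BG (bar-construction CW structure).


In the bar-construction CW model of BG, the n-cells are indexed by
n-tuples [g_1|...|g_n] of non-identity elements of G (degenerate
simplices with some g_i = e do not contribute cells), so there are
(|G| - 1)^n n-cells.
For dim = 2 with |G| = 10:
cells = (10 - 1)^2 = 9^2 = 81

81


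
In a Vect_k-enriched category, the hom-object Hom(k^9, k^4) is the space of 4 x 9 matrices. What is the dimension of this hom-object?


In Vect-enriched categories, Hom(k^n, k^m) is the space of m x n matrices.
dim(Hom(k^9, k^4)) = 4 * 9 = 36

36


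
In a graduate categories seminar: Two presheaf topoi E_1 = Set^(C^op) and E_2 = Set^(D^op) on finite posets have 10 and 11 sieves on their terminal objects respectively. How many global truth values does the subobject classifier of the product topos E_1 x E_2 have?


In a product of presheaf topoi E_1 x E_2, the subobject classifier
is Omega = Omega_1 x Omega_2 (componentwise), so
|Omega(top)| = |Omega_1(top_1)| * |Omega_2(top_2)|.
= 10 * 11 = 110.

110


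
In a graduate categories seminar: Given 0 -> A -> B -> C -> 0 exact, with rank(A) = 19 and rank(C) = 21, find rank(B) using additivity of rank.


For a short exact sequence 0 -> A -> B -> C -> 0,
rank is additive: rank(B) = rank(A) + rank(C).
rank(B) = 19 + 21 = 40

40


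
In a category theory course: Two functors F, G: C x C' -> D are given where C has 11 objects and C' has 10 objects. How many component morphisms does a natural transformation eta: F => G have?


A natural transformation eta: F => G assigns one component morphism per
object of the domain category.
The domain is the product category C x C', so
|Ob(C x C')| = |Ob(C)| * |Ob(C')| = 11 * 10 = 110.
Therefore eta has 110 component morphisms.

110


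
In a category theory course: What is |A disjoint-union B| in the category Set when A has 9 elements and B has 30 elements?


In Set, the coproduct A + B is the disjoint union.
|A + B| = |A| + |B| = 9 + 30 = 39

39


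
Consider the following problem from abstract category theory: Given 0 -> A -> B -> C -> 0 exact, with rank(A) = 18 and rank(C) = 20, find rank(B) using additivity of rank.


For a short exact sequence 0 -> A -> B -> C -> 0,
rank is additive: rank(B) = rank(A) + rank(C).
rank(B) = 18 + 20 = 38

38


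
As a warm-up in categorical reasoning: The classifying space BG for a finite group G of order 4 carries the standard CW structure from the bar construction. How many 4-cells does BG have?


In the bar-construction CW model of BG, the n-cells are indexed by
n-tuples [g_1|...|g_n] of non-identity elements of G (degenerate
simplices with some g_i = e do not contribute cells), so there are
(|G| - 1)^n n-cells.
For dim = 4 with |G| = 4:
cells = (4 - 1)^4 = 3^4 = 81

81


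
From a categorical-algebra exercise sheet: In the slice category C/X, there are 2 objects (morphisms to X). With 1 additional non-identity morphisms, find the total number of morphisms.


In the slice category C/X, objects are morphisms to X.
Identity morphisms: 2 (one per object of C/X).
Non-identity morphisms: 1.
Total = 2 + 1 = 3

3


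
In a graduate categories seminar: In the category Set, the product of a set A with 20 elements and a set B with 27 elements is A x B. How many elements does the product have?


In Set, the product A x B is the Cartesian product.
By the universal property, |A x B| = |A| * |B|.
|A x B| = 20 * 27 = 540

540


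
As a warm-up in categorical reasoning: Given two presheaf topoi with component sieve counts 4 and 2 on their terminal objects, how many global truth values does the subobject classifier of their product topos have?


In a product of presheaf topoi E_1 x E_2, the subobject classifier
is Omega = Omega_1 x Omega_2 (componentwise), so
|Omega(top)| = |Omega_1(top_1)| * |Omega_2(top_2)|.
= 4 * 2 = 8.

8


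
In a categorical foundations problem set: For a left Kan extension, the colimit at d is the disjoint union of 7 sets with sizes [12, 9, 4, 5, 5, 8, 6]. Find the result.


Pointwise, the left Kan extension (Lan_F H)(d) is the colimit, indexed
by the comma category (F downarrow d), of H composed with the
projection (F downarrow d) -> C. Here that colimit is given
as a coproduct (disjoint union) of sets, so its cardinality is the
sum of the sizes of the summands.
Coproduct of sets with sizes: 12 + 9 + 4 + 5 + 5 + 8 + 6
= 49

49


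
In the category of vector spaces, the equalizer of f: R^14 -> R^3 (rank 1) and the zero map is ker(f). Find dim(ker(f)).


The equalizer of f and the zero map is ker(f).
By the rank-nullity theorem: dim(ker(f)) = dim(domain) - rank(f).
dim(ker(f)) = 14 - 1 = 13

13


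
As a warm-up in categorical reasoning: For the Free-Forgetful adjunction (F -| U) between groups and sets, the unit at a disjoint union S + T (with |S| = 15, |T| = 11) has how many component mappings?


The unit eta_X: X -> U(F(X)) of the Free-Forgetful adjunction
maps each element of X to a generator of F(X). For X = S + T (disjoint
union in Set), |S + T| = |S| + |T|.
Total mappings = 15 + 11 = 26.

26


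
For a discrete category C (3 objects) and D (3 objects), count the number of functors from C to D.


A functor from a discrete category C to D is determined by
where each object maps. Each of the 3 objects of C can map
to any of the 3 objects of D independently.
Number of functors = 3^3 = 27

27


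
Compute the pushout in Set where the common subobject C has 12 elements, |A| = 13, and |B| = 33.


The pushout A +_C B identifies the images of C in A and B.
|A +_C B| = |A| + |B| - |C| (for injections).
= 13 + 33 - 12 = 34

34


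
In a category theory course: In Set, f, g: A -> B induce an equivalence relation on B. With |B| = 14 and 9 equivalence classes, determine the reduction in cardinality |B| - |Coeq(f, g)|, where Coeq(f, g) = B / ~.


The coequalizer Coeq(f, g) = B / ~ has one element per equivalence class.
|B| = 14, |Coeq(f, g)| = 9.
|B| - |Coeq(f, g)| = 14 - 9 = 5.

5


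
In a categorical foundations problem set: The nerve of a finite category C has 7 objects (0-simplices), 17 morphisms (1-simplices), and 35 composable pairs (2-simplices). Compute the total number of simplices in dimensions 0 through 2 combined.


The 2-skeleton of the nerve N(C) consists of simplices in dimensions 0, 1, 2:
  |N(C)_0| = 7 (objects)
  |N(C)_1| = 17 (morphisms)
  |N(C)_2| = 35 (composable pairs)
Total = 7 + 17 + 35 = 59

59


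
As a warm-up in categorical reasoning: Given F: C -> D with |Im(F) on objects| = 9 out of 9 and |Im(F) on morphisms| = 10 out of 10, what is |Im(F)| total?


The image of F consists of distinct objects and distinct morphisms.
|Im(F)| on objects = 9
|Im(F)| on morphisms = 10
Total image cardinality = 9 + 10 = 19

19


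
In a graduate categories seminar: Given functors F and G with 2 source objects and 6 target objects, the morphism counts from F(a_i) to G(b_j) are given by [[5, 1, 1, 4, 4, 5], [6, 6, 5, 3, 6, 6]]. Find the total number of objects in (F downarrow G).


Objects of (F downarrow G) are triples (a, b, h: F(a)->G(b)).
The count equals the sum of all entries in the hom-matrix.
sum(row 0) = 20
sum(row 1) = 32
Grand total = 52

52


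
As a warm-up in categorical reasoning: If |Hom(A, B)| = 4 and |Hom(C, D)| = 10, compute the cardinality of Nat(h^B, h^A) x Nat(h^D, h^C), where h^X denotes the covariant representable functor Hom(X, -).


By the Yoneda lemma, Nat(h^B, h^A) is isomorphic to Hom(A, B),
so |Nat(h^B, h^A)| = |Hom(A, B)| and |Nat(h^D, h^C)| = |Hom(C, D)|.
|Hom(A, B)| = 4, |Hom(C, D)| = 10.
|Nat(h^B, h^A) x Nat(h^D, h^C)| = 4 * 10 = 40

40


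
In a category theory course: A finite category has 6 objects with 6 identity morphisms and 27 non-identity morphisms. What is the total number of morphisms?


Each object has an identity morphism, giving 6 identities.
Adding the 27 non-identity morphisms:
Total = 6 + 27 = 33

33


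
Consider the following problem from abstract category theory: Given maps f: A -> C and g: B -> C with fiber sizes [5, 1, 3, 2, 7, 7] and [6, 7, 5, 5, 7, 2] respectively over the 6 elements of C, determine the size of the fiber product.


The pullback A x_C B consists of pairs (a, b) with f(a) = g(b).
For each element c in C, the fiber product has |f^-1(c)| * |g^-1(c)| elements.
Summing over C: 5 * 6 + 1 * 7 + 3 * 5 + 2 * 5 + 7 * 7 + 7 * 2
= 30 + 7 + 15 + 10 + 49 + 14 = 125

125


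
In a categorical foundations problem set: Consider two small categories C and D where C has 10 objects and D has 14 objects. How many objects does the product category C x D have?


The product category C x D has objects that are pairs (c, d).
Number of pairs = |Ob(C)| * |Ob(D)| = 10 * 14 = 140

140


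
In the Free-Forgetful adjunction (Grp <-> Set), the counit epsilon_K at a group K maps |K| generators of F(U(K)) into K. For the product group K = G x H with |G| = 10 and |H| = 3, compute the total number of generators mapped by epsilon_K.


The counit epsilon_K: F(U(K)) -> K of the Free-Forgetful adjunction
maps |K| generators of F(U(K)) into K. For K = G x H (the product group),
|G x H| = |G| * |H|.
Total generators mapped = 10 * 3 = 30.

30


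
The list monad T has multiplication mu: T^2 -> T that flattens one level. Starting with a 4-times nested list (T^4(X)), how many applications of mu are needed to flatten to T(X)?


Each application of mu: T^2 -> T removes one layer of nesting.
Starting at depth 4 (i.e., T^4(X)), we need to reach T(X).
Number of mu applications = 4 - 1 = 3

3


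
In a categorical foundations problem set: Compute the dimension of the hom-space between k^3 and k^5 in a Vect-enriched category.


In Vect-enriched categories, Hom(k^n, k^m) is the space of m x n matrices.
dim(Hom(k^3, k^5)) = 5 * 3 = 15

15


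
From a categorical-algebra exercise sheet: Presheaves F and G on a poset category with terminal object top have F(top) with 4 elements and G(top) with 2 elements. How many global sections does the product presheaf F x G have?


Global sections of a presheaf on a poset with terminal top satisfy
Gamma(H) ~ H(top). Presheaves admit pointwise products, so
(F x G)(top) = F(top) x G(top) (Cartesian product).
|Gamma(F x G)| = |F(top)| * |G(top)| = 4 * 2 = 8.

8


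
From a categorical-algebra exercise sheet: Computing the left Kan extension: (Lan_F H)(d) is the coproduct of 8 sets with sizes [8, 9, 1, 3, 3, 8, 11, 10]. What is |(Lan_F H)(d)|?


Pointwise, the left Kan extension (Lan_F H)(d) is the colimit, indexed
by the comma category (F downarrow d), of H composed with the
projection (F downarrow d) -> C. Here that colimit is given
as a coproduct (disjoint union) of sets, so its cardinality is the
sum of the sizes of the summands.
Coproduct of sets with sizes: 8 + 9 + 1 + 3 + 3 + 8 + 11 + 10
= 53

53
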